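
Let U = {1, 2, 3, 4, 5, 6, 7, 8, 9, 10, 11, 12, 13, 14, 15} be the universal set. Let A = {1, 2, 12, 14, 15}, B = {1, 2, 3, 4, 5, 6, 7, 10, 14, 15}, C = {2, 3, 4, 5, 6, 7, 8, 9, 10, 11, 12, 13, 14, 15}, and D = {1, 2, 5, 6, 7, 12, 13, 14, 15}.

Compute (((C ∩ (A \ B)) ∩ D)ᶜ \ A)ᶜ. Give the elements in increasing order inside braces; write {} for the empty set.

A \ B = {12}
C ∩ (A \ B) = {12}
(C ∩ (A \ B)) ∩ D = {12}
((C ∩ (A \ B)) ∩ D)ᶜ = {1, 2, 3, 4, 5, 6, 7, 8, 9, 10, 11, 13, 14, 15}
((C ∩ (A \ B)) ∩ D)ᶜ \ A = {3, 4, 5, 6, 7, 8, 9, 10, 11, 13}
(((C ∩ (A \ B)) ∩ D)ᶜ \ A)ᶜ = {1, 2, 12, 14, 15}

{1, 2, 12, 14, 15}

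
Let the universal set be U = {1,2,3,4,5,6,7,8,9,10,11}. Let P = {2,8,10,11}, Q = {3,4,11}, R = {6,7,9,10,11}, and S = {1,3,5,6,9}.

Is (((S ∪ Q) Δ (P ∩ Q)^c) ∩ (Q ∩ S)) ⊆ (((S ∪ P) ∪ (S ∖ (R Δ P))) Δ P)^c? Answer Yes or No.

S ∪ Q = {1,3,4,5,6,9,11}
P ∩ Q = {11}
(P ∩ Q)^c = {1,2,3,4,5,6,7,8,9,10}
(S ∪ Q) Δ (P ∩ Q)^c = {2,7,8,10,11}
Q ∩ S = {3}
((S ∪ Q) Δ (P ∩ Q)^c) ∩ (Q ∩ S) = {}
S ∪ P = {1,2,3,5,6,8,9,10,11}
R Δ P = {2,6,7,8,9}
S ∖ (R Δ P) = {1,3,5}
(S ∪ P) ∪ (S ∖ (R Δ P)) = {1,2,3,5,6,8,9,10,11}
((S ∪ P) ∪ (S ∖ (R Δ P))) Δ P = {1,3,5,6,9}
(((S ∪ P) ∪ (S ∖ (R Δ P))) Δ P)^c = {2,4,7,8,10,11}
Every element of {} is in {2,4,7,8,10,11}, so ((S ∪ Q) Δ (P ∩ Q)^c) ∩ (Q ∩ S) ⊆ (((S ∪ P) ∪ (S ∖ (R Δ P))) Δ P)^c.

Yes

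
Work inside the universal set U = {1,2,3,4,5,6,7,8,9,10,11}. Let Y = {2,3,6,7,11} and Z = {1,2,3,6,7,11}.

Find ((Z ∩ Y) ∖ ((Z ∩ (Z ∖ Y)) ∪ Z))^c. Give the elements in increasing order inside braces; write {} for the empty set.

Z ∩ Y = {2,3,6,7,11}
Z ∖ Y = {1}
Z ∩ (Z ∖ Y) = {1}
(Z ∩ (Z ∖ Y)) ∪ Z = {1,2,3,6,7,11}
(Z ∩ Y) ∖ ((Z ∩ (Z ∖ Y)) ∪ Z) = {}
((Z ∩ Y) ∖ ((Z ∩ (Z ∖ Y)) ∪ Z))^c = {1,2,3,4,5,6,7,8,9,10,11}

{1,2,3,4,5,6,7,8,9,10,11}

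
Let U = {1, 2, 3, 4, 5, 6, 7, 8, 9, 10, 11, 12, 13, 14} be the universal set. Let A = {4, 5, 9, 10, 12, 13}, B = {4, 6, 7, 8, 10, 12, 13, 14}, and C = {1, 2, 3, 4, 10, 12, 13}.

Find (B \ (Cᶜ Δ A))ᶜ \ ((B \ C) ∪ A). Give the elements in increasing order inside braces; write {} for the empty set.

{1, 2, 3, 11}

Cᶜ = {5, 6, 7, 8, 9, 11, 14}
Cᶜ Δ A = {4, 6, 7, 8, 10, 11, 12, 13, 14}
B \ (Cᶜ Δ A) = {}
(B \ (Cᶜ Δ A))ᶜ = {1, 2, 3, 4, 5, 6, 7, 8, 9, 10, 11, 12, 13, 14}
B \ C = {6, 7, 8, 14}
(B \ C) ∪ A = {4, 5, 6, 7, 8, 9, 10, 12, 13, 14}
(B \ (Cᶜ Δ A))ᶜ \ ((B \ C) ∪ A) = {1, 2, 3, 11}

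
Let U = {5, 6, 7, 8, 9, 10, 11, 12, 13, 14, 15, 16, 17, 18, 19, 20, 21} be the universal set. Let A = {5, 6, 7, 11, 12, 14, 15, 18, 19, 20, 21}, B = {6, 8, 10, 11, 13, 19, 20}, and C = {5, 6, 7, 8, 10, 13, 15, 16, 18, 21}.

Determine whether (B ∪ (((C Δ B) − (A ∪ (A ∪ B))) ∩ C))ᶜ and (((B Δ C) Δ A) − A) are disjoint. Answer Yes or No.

C Δ B = {5, 7, 11, 15, 16, 18, 19, 20, 21}
A ∪ B = {5, 6, 7, 8, 10, 11, 12, 13, 14, 15, 18, 19, 20, 21}
A ∪ (A ∪ B) = {5, 6, 7, 8, 10, 11, 12, 13, 14, 15, 18, 19, 20, 21}
(C Δ B) − (A ∪ (A ∪ B)) = {16}
((C Δ B) − (A ∪ (A ∪ B))) ∩ C = {16}
B ∪ (((C Δ B) − (A ∪ (A ∪ B))) ∩ C) = {6, 8, 10, 11, 13, 16, 19, 20}
(B ∪ (((C Δ B) − (A ∪ (A ∪ B))) ∩ C))ᶜ = {5, 7, 9, 12, 14, 15, 17, 18, 21}
B Δ C = {5, 7, 11, 15, 16, 18, 19, 20, 21}
(B Δ C) Δ A = {6, 12, 14, 16}
((B Δ C) Δ A) − A = {16}
{5, 7, 9, 12, 14, 15, 17, 18, 21} and {16} share no elements.

Yes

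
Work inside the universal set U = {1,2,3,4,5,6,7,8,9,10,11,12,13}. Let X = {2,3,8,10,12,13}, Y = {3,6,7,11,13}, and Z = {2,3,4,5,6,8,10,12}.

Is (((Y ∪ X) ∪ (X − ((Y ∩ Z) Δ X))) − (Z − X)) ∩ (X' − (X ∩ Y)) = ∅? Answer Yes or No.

No

Y ∪ X = {2,3,6,7,8,10,11,12,13}
Y ∩ Z = {3,6}
(Y ∩ Z) Δ X = {2,6,8,10,12,13}
X − ((Y ∩ Z) Δ X) = {3}
(Y ∪ X) ∪ (X − ((Y ∩ Z) Δ X)) = {2,3,6,7,8,10,11,12,13}
Z − X = {4,5,6}
((Y ∪ X) ∪ (X − ((Y ∩ Z) Δ X))) − (Z − X) = {2,3,7,8,10,11,12,13}
X' = {1,4,5,6,7,9,11}
X ∩ Y = {3,13}
X' − (X ∩ Y) = {1,4,5,6,7,9,11}
7 lies in both, so they are not disjoint.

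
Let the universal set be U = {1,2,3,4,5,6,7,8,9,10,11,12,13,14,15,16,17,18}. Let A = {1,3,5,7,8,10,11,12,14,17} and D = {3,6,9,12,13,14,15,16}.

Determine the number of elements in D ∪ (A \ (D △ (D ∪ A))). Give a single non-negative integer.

D ∪ A = {1,3,5,6,7,8,9,10,11,12,13,14,15,16,17}
D △ (D ∪ A) = {1,5,7,8,10,11,17}
A \ (D △ (D ∪ A)) = {3,12,14}
D ∪ (A \ (D △ (D ∪ A))) = {3,6,9,12,13,14,15,16}
|D ∪ (A \ (D △ (D ∪ A)))| = 8

8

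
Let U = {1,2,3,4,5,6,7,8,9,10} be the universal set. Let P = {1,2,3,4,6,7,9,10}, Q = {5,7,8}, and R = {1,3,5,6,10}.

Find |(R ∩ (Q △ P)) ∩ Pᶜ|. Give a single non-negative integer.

Q △ P = {1,2,3,4,5,6,8,9,10}
R ∩ (Q △ P) = {1,3,5,6,10}
Pᶜ = {5,8}
(R ∩ (Q △ P)) ∩ Pᶜ = {5}
|(R ∩ (Q △ P)) ∩ Pᶜ| = 1

1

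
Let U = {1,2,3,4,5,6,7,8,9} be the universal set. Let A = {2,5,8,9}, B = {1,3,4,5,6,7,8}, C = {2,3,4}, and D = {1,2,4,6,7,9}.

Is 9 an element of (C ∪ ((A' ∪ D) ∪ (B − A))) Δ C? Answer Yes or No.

Yes

9 ∈ A, so 9 ∉ A'
9 ∉ A' and 9 ∈ D, so 9 ∈ A' ∪ D
9 ∉ B and 9 ∈ A, so 9 ∉ B − A
9 ∈ (A' ∪ D) and 9 ∉ (B − A), so 9 ∈ (A' ∪ D) ∪ (B − A)
9 ∉ C and 9 ∈ ((A' ∪ D) ∪ (B − A)), so 9 ∈ C ∪ ((A' ∪ D) ∪ (B − A))
9 ∈ (C ∪ ((A' ∪ D) ∪ (B − A))) and 9 ∉ C, so 9 ∈ (C ∪ ((A' ∪ D) ∪ (B − A))) Δ C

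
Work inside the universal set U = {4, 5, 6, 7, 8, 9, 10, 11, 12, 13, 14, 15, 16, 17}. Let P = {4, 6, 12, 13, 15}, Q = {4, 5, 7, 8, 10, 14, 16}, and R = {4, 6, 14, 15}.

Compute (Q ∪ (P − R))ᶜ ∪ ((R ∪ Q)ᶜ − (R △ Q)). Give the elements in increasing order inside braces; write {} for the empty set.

{6, 9, 11, 12, 13, 15, 17}

P − R = {12, 13}
Q ∪ (P − R) = {4, 5, 7, 8, 10, 12, 13, 14, 16}
(Q ∪ (P − R))ᶜ = {6, 9, 11, 15, 17}
R ∪ Q = {4, 5, 6, 7, 8, 10, 14, 15, 16}
(R ∪ Q)ᶜ = {9, 11, 12, 13, 17}
R △ Q = {5, 6, 7, 8, 10, 15, 16}
(R ∪ Q)ᶜ − (R △ Q) = {9, 11, 12, 13, 17}
(Q ∪ (P − R))ᶜ ∪ ((R ∪ Q)ᶜ − (R △ Q)) = {6, 9, 11, 12, 13, 15, 17}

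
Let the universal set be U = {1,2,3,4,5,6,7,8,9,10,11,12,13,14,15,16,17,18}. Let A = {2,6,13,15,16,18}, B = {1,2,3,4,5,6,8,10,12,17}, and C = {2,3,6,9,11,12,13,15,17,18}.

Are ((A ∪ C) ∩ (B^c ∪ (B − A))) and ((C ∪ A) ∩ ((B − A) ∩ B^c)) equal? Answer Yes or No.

A ∪ C = {2,3,6,9,11,12,13,15,16,17,18}
B^c = {7,9,11,13,14,15,16,18}
B − A = {1,3,4,5,8,10,12,17}
B^c ∪ (B − A) = {1,3,4,5,7,8,9,10,11,12,13,14,15,16,17,18}
(A ∪ C) ∩ (B^c ∪ (B − A)) = {3,9,11,12,13,15,16,17,18}
C ∪ A = {2,3,6,9,11,12,13,15,16,17,18}
(B − A) ∩ B^c = {}
(C ∪ A) ∩ ((B − A) ∩ B^c) = {}
3 ∈ (A ∪ C) ∩ (B^c ∪ (B − A)) but 3 ∉ (C ∪ A) ∩ ((B − A) ∩ B^c), so they differ.

No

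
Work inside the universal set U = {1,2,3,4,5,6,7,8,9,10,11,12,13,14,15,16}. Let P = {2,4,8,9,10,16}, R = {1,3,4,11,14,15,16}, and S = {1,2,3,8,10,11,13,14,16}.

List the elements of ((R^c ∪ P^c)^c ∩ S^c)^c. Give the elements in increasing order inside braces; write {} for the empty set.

R^c = {2,5,6,7,8,9,10,12,13}
P^c = {1,3,5,6,7,11,12,13,14,15}
R^c ∪ P^c = {1,2,3,5,6,7,8,9,10,11,12,13,14,15}
(R^c ∪ P^c)^c = {4,16}
S^c = {4,5,6,7,9,12,15}
(R^c ∪ P^c)^c ∩ S^c = {4}
((R^c ∪ P^c)^c ∩ S^c)^c = {1,2,3,5,6,7,8,9,10,11,12,13,14,15,16}

{1,2,3,5,6,7,8,9,10,11,12,13,14,15,16}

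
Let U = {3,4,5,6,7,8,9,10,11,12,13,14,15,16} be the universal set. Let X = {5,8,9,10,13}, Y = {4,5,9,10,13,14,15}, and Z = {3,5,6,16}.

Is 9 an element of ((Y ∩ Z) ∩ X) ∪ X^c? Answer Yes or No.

No

9 ∈ Y and 9 ∉ Z, so 9 ∉ Y ∩ Z
9 ∉ (Y ∩ Z) and 9 ∈ X, so 9 ∉ (Y ∩ Z) ∩ X
9 ∈ X, so 9 ∉ X^c
9 ∉ ((Y ∩ Z) ∩ X) and 9 ∉ X^c, so 9 ∉ ((Y ∩ Z) ∩ X) ∪ X^c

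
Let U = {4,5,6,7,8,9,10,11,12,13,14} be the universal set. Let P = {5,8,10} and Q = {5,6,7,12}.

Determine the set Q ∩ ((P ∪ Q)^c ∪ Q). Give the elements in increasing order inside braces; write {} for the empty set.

{5,6,7,12}

P ∪ Q = {5,6,7,8,10,12}
(P ∪ Q)^c = {4,9,11,13,14}
(P ∪ Q)^c ∪ Q = {4,5,6,7,9,11,12,13,14}
Q ∩ ((P ∪ Q)^c ∪ Q) = {5,6,7,12}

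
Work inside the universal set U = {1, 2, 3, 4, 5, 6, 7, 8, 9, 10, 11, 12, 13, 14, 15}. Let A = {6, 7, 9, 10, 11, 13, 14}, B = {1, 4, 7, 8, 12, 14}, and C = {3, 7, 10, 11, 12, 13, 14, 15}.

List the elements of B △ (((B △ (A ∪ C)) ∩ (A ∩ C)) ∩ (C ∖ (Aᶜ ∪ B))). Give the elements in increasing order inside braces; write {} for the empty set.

A ∪ C = {3, 6, 7, 9, 10, 11, 12, 13, 14, 15}
B △ (A ∪ C) = {1, 3, 4, 6, 8, 9, 10, 11, 13, 15}
A ∩ C = {7, 10, 11, 13, 14}
(B △ (A ∪ C)) ∩ (A ∩ C) = {10, 11, 13}
Aᶜ = {1, 2, 3, 4, 5, 8, 12, 15}
Aᶜ ∪ B = {1, 2, 3, 4, 5, 7, 8, 12, 14, 15}
C ∖ (Aᶜ ∪ B) = {10, 11, 13}
((B △ (A ∪ C)) ∩ (A ∩ C)) ∩ (C ∖ (Aᶜ ∪ B)) = {10, 11, 13}
B △ (((B △ (A ∪ C)) ∩ (A ∩ C)) ∩ (C ∖ (Aᶜ ∪ B))) = {1, 4, 7, 8, 10, 11, 12, 13, 14}

{1, 4, 7, 8, 10, 11, 12, 13, 14}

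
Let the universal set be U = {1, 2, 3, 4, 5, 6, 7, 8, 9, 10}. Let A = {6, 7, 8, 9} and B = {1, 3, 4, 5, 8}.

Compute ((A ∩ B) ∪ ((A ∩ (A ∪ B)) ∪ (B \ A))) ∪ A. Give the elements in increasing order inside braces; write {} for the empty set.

{1, 3, 4, 5, 6, 7, 8, 9}

A ∩ B = {8}
A ∪ B = {1, 3, 4, 5, 6, 7, 8, 9}
A ∩ (A ∪ B) = {6, 7, 8, 9}
B \ A = {1, 3, 4, 5}
(A ∩ (A ∪ B)) ∪ (B \ A) = {1, 3, 4, 5, 6, 7, 8, 9}
(A ∩ B) ∪ ((A ∩ (A ∪ B)) ∪ (B \ A)) = {1, 3, 4, 5, 6, 7, 8, 9}
((A ∩ B) ∪ ((A ∩ (A ∪ B)) ∪ (B \ A))) ∪ A = {1, 3, 4, 5, 6, 7, 8, 9}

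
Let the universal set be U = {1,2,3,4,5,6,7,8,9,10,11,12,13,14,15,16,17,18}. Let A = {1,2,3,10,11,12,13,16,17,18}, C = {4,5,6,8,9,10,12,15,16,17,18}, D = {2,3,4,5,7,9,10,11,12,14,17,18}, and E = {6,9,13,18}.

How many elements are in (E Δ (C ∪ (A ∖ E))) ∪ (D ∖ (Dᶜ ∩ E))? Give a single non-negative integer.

17

A ∖ E = {1,2,3,10,11,12,16,17}
C ∪ (A ∖ E) = {1,2,3,4,5,6,8,9,10,11,12,15,16,17,18}
E Δ (C ∪ (A ∖ E)) = {1,2,3,4,5,8,10,11,12,13,15,16,17}
Dᶜ = {1,6,8,13,15,16}
Dᶜ ∩ E = {6,13}
D ∖ (Dᶜ ∩ E) = {2,3,4,5,7,9,10,11,12,14,17,18}
(E Δ (C ∪ (A ∖ E))) ∪ (D ∖ (Dᶜ ∩ E)) = {1,2,3,4,5,7,8,9,10,11,12,13,14,15,16,17,18}
|(E Δ (C ∪ (A ∖ E))) ∪ (D ∖ (Dᶜ ∩ E))| = 17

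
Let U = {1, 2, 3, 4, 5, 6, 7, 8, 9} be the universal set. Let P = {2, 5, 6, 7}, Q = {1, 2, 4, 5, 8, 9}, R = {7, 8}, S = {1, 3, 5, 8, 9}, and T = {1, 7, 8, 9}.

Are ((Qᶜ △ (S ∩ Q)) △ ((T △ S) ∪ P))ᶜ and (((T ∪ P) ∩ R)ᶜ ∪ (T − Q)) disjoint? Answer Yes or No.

Qᶜ = {3, 6, 7}
S ∩ Q = {1, 5, 8, 9}
Qᶜ △ (S ∩ Q) = {1, 3, 5, 6, 7, 8, 9}
T △ S = {3, 5, 7}
(T △ S) ∪ P = {2, 3, 5, 6, 7}
(Qᶜ △ (S ∩ Q)) △ ((T △ S) ∪ P) = {1, 2, 8, 9}
((Qᶜ △ (S ∩ Q)) △ ((T △ S) ∪ P))ᶜ = {3, 4, 5, 6, 7}
T ∪ P = {1, 2, 5, 6, 7, 8, 9}
(T ∪ P) ∩ R = {7, 8}
((T ∪ P) ∩ R)ᶜ = {1, 2, 3, 4, 5, 6, 9}
T − Q = {7}
((T ∪ P) ∩ R)ᶜ ∪ (T − Q) = {1, 2, 3, 4, 5, 6, 7, 9}
3 lies in both, so they are not disjoint.

No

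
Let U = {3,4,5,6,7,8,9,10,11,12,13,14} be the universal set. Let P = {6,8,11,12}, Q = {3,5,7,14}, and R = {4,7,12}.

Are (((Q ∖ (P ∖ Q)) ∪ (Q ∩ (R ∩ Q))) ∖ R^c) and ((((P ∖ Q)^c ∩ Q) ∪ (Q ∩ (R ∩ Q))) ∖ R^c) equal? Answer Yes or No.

P ∖ Q = {6,8,11,12}
Q ∖ (P ∖ Q) = {3,5,7,14}
R ∩ Q = {7}
Q ∩ (R ∩ Q) = {7}
(Q ∖ (P ∖ Q)) ∪ (Q ∩ (R ∩ Q)) = {3,5,7,14}
R^c = {3,5,6,8,9,10,11,13,14}
((Q ∖ (P ∖ Q)) ∪ (Q ∩ (R ∩ Q))) ∖ R^c = {7}
(P ∖ Q)^c = {3,4,5,7,9,10,13,14}
(P ∖ Q)^c ∩ Q = {3,5,7,14}
((P ∖ Q)^c ∩ Q) ∪ (Q ∩ (R ∩ Q)) = {3,5,7,14}
(((P ∖ Q)^c ∩ Q) ∪ (Q ∩ (R ∩ Q))) ∖ R^c = {7}
Both equal {7}, so ((Q ∖ (P ∖ Q)) ∪ (Q ∩ (R ∩ Q))) ∖ R^c = (((P ∖ Q)^c ∩ Q) ∪ (Q ∩ (R ∩ Q))) ∖ R^c.

Yes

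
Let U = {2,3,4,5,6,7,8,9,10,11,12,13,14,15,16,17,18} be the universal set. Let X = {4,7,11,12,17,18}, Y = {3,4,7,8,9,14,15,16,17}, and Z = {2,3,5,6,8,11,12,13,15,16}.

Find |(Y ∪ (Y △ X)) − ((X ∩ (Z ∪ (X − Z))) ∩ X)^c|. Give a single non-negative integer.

6

Y △ X = {3,8,9,11,12,14,15,16,18}
Y ∪ (Y △ X) = {3,4,7,8,9,11,12,14,15,16,17,18}
X − Z = {4,7,17,18}
Z ∪ (X − Z) = {2,3,4,5,6,7,8,11,12,13,15,16,17,18}
X ∩ (Z ∪ (X − Z)) = {4,7,11,12,17,18}
(X ∩ (Z ∪ (X − Z))) ∩ X = {4,7,11,12,17,18}
((X ∩ (Z ∪ (X − Z))) ∩ X)^c = {2,3,5,6,8,9,10,13,14,15,16}
(Y ∪ (Y △ X)) − ((X ∩ (Z ∪ (X − Z))) ∩ X)^c = {4,7,11,12,17,18}
|(Y ∪ (Y △ X)) − ((X ∩ (Z ∪ (X − Z))) ∩ X)^c| = 6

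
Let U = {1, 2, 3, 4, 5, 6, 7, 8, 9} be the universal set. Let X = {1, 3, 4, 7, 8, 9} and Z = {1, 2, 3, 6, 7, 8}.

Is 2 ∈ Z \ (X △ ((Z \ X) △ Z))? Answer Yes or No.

2 ∈ Z and 2 ∉ X, so 2 ∈ Z \ X
2 ∈ (Z \ X) and 2 ∈ Z, so 2 ∉ (Z \ X) △ Z
2 ∉ X and 2 ∉ ((Z \ X) △ Z), so 2 ∉ X △ ((Z \ X) △ Z)
2 ∈ Z and 2 ∉ (X △ ((Z \ X) △ Z)), so 2 ∈ Z \ (X △ ((Z \ X) △ Z))

Yes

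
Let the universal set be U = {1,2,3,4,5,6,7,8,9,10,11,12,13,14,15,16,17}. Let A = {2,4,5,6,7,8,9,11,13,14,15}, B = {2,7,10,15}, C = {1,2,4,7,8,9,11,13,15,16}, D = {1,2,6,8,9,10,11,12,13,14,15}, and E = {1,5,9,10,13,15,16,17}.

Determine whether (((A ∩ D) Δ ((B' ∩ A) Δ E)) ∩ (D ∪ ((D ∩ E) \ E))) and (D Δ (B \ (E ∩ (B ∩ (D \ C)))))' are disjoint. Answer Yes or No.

No

A ∩ D = {2,6,8,9,11,13,14,15}
B' = {1,3,4,5,6,8,9,11,12,13,14,16,17}
B' ∩ A = {4,5,6,8,9,11,13,14}
(B' ∩ A) Δ E = {1,4,6,8,10,11,14,15,16,17}
(A ∩ D) Δ ((B' ∩ A) Δ E) = {1,2,4,9,10,13,16,17}
D ∩ E = {1,9,10,13,15}
(D ∩ E) \ E = {}
D ∪ ((D ∩ E) \ E) = {1,2,6,8,9,10,11,12,13,14,15}
((A ∩ D) Δ ((B' ∩ A) Δ E)) ∩ (D ∪ ((D ∩ E) \ E)) = {1,2,9,10,13}
D \ C = {6,10,12,14}
B ∩ (D \ C) = {10}
E ∩ (B ∩ (D \ C)) = {10}
B \ (E ∩ (B ∩ (D \ C))) = {2,7,15}
D Δ (B \ (E ∩ (B ∩ (D \ C)))) = {1,6,7,8,9,10,11,12,13,14}
(D Δ (B \ (E ∩ (B ∩ (D \ C)))))' = {2,3,4,5,15,16,17}
2 lies in both, so they are not disjoint.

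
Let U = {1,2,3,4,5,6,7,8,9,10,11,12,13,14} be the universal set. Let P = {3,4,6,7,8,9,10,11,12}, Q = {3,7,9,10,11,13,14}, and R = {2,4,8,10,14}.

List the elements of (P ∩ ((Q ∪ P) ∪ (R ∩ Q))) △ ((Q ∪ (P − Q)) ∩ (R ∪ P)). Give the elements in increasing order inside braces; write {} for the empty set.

Q ∪ P = {3,4,6,7,8,9,10,11,12,13,14}
R ∩ Q = {10,14}
(Q ∪ P) ∪ (R ∩ Q) = {3,4,6,7,8,9,10,11,12,13,14}
P ∩ ((Q ∪ P) ∪ (R ∩ Q)) = {3,4,6,7,8,9,10,11,12}
P − Q = {4,6,8,12}
Q ∪ (P − Q) = {3,4,6,7,8,9,10,11,12,13,14}
R ∪ P = {2,3,4,6,7,8,9,10,11,12,14}
(Q ∪ (P − Q)) ∩ (R ∪ P) = {3,4,6,7,8,9,10,11,12,14}
(P ∩ ((Q ∪ P) ∪ (R ∩ Q))) △ ((Q ∪ (P − Q)) ∩ (R ∪ P)) = {14}

{14}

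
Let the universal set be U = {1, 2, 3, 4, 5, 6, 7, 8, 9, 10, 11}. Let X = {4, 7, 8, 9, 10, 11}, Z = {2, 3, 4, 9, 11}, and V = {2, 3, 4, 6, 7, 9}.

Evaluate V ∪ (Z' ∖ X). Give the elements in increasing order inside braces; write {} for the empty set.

{1, 2, 3, 4, 5, 6, 7, 9}

Z' = {1, 5, 6, 7, 8, 10}
Z' ∖ X = {1, 5, 6}
V ∪ (Z' ∖ X) = {1, 2, 3, 4, 5, 6, 7, 9}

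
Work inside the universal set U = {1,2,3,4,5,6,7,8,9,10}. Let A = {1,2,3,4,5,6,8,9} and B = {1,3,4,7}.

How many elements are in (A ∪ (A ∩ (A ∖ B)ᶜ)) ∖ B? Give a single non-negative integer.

5

A ∖ B = {2,5,6,8,9}
(A ∖ B)ᶜ = {1,3,4,7,10}
A ∩ (A ∖ B)ᶜ = {1,3,4}
A ∪ (A ∩ (A ∖ B)ᶜ) = {1,2,3,4,5,6,8,9}
(A ∪ (A ∩ (A ∖ B)ᶜ)) ∖ B = {2,5,6,8,9}
|(A ∪ (A ∩ (A ∖ B)ᶜ)) ∖ B| = 5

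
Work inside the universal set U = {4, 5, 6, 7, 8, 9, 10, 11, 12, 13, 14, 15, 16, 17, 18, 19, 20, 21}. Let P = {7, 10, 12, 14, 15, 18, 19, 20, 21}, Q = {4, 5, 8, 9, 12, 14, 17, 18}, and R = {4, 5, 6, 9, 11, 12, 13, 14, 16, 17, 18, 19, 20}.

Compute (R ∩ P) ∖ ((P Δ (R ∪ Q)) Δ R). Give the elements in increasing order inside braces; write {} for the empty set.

R ∩ P = {12, 14, 18, 19, 20}
R ∪ Q = {4, 5, 6, 8, 9, 11, 12, 13, 14, 16, 17, 18, 19, 20}
P Δ (R ∪ Q) = {4, 5, 6, 7, 8, 9, 10, 11, 13, 15, 16, 17, 21}
(P Δ (R ∪ Q)) Δ R = {7, 8, 10, 12, 14, 15, 18, 19, 20, 21}
(R ∩ P) ∖ ((P Δ (R ∪ Q)) Δ R) = {}

{}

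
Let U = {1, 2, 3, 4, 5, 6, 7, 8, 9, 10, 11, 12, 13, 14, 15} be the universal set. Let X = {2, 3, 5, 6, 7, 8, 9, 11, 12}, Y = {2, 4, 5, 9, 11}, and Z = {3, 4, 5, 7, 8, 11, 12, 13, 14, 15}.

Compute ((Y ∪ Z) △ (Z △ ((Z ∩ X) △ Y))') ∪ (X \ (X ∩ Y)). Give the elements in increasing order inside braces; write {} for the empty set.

Y ∪ Z = {2, 3, 4, 5, 7, 8, 9, 11, 12, 13, 14, 15}
Z ∩ X = {3, 5, 7, 8, 11, 12}
(Z ∩ X) △ Y = {2, 3, 4, 7, 8, 9, 12}
Z △ ((Z ∩ X) △ Y) = {2, 5, 9, 11, 13, 14, 15}
(Z △ ((Z ∩ X) △ Y))' = {1, 3, 4, 6, 7, 8, 10, 12}
(Y ∪ Z) △ (Z △ ((Z ∩ X) △ Y))' = {1, 2, 5, 6, 9, 10, 11, 13, 14, 15}
X ∩ Y = {2, 5, 9, 11}
X \ (X ∩ Y) = {3, 6, 7, 8, 12}
((Y ∪ Z) △ (Z △ ((Z ∩ X) △ Y))') ∪ (X \ (X ∩ Y)) = {1, 2, 3, 5, 6, 7, 8, 9, 10, 11, 12, 13, 14, 15}

{1, 2, 3, 5, 6, 7, 8, 9, 10, 11, 12, 13, 14, 15}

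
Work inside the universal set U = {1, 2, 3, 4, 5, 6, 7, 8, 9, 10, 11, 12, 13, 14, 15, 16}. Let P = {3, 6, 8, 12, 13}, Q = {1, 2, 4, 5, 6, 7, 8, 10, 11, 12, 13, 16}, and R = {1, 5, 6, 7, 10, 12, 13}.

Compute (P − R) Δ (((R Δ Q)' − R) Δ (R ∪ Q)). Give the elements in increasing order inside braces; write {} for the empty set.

P − R = {3, 8}
R Δ Q = {2, 4, 8, 11, 16}
(R Δ Q)' = {1, 3, 5, 6, 7, 9, 10, 12, 13, 14, 15}
(R Δ Q)' − R = {3, 9, 14, 15}
R ∪ Q = {1, 2, 4, 5, 6, 7, 8, 10, 11, 12, 13, 16}
((R Δ Q)' − R) Δ (R ∪ Q) = {1, 2, 3, 4, 5, 6, 7, 8, 9, 10, 11, 12, 13, 14, 15, 16}
(P − R) Δ (((R Δ Q)' − R) Δ (R ∪ Q)) = {1, 2, 4, 5, 6, 7, 9, 10, 11, 12, 13, 14, 15, 16}

{1, 2, 4, 5, 6, 7, 9, 10, 11, 12, 13, 14, 15, 16}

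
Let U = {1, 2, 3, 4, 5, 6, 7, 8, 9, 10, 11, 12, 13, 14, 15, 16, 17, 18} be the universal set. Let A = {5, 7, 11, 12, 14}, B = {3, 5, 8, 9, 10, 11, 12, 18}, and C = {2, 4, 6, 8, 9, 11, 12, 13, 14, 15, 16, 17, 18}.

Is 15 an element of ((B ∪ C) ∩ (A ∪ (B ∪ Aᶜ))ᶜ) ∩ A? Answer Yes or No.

No

15 ∉ B and 15 ∈ C, so 15 ∈ B ∪ C
15 ∉ A, so 15 ∈ Aᶜ
15 ∉ B and 15 ∈ Aᶜ, so 15 ∈ B ∪ Aᶜ
15 ∉ A and 15 ∈ (B ∪ Aᶜ), so 15 ∈ A ∪ (B ∪ Aᶜ)
15 ∉ (A ∪ (B ∪ Aᶜ))ᶜ since 15 ∈ (A ∪ (B ∪ Aᶜ))
15 ∈ (B ∪ C) and 15 ∉ (A ∪ (B ∪ Aᶜ))ᶜ, so 15 ∉ (B ∪ C) ∩ (A ∪ (B ∪ Aᶜ))ᶜ
15 ∉ ((B ∪ C) ∩ (A ∪ (B ∪ Aᶜ))ᶜ) and 15 ∉ A, so 15 ∉ ((B ∪ C) ∩ (A ∪ (B ∪ Aᶜ))ᶜ) ∩ A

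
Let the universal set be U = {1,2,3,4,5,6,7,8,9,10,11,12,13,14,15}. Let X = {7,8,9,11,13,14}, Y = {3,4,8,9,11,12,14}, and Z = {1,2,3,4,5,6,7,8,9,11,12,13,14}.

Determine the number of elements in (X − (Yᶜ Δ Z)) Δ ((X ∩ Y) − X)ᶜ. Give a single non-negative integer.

13

Yᶜ = {1,2,5,6,7,10,13,15}
Yᶜ Δ Z = {3,4,8,9,10,11,12,14,15}
X − (Yᶜ Δ Z) = {7,13}
X ∩ Y = {8,9,11,14}
(X ∩ Y) − X = {}
((X ∩ Y) − X)ᶜ = {1,2,3,4,5,6,7,8,9,10,11,12,13,14,15}
(X − (Yᶜ Δ Z)) Δ ((X ∩ Y) − X)ᶜ = {1,2,3,4,5,6,8,9,10,11,12,14,15}
|(X − (Yᶜ Δ Z)) Δ ((X ∩ Y) − X)ᶜ| = 13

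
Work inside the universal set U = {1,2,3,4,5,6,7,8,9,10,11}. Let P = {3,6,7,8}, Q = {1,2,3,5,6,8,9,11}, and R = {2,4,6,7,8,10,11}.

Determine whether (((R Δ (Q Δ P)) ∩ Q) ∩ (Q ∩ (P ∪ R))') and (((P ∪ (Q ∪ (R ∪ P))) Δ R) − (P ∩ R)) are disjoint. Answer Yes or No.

No

Q Δ P = {1,2,5,7,9,11}
R Δ (Q Δ P) = {1,4,5,6,8,9,10}
(R Δ (Q Δ P)) ∩ Q = {1,5,6,8,9}
P ∪ R = {2,3,4,6,7,8,10,11}
Q ∩ (P ∪ R) = {2,3,6,8,11}
(Q ∩ (P ∪ R))' = {1,4,5,7,9,10}
((R Δ (Q Δ P)) ∩ Q) ∩ (Q ∩ (P ∪ R))' = {1,5,9}
R ∪ P = {2,3,4,6,7,8,10,11}
Q ∪ (R ∪ P) = {1,2,3,4,5,6,7,8,9,10,11}
P ∪ (Q ∪ (R ∪ P)) = {1,2,3,4,5,6,7,8,9,10,11}
(P ∪ (Q ∪ (R ∪ P))) Δ R = {1,3,5,9}
P ∩ R = {6,7,8}
((P ∪ (Q ∪ (R ∪ P))) Δ R) − (P ∩ R) = {1,3,5,9}
1 lies in both, so they are not disjoint.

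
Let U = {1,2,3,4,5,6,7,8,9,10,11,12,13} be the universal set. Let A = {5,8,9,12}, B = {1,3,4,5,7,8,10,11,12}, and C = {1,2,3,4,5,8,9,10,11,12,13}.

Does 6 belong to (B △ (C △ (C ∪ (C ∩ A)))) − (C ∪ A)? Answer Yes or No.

6 ∉ C and 6 ∉ A, so 6 ∉ C ∩ A
6 ∉ C and 6 ∉ (C ∩ A), so 6 ∉ C ∪ (C ∩ A)
6 ∉ C and 6 ∉ (C ∪ (C ∩ A)), so 6 ∉ C △ (C ∪ (C ∩ A))
6 ∉ B and 6 ∉ (C △ (C ∪ (C ∩ A))), so 6 ∉ B △ (C △ (C ∪ (C ∩ A)))
6 ∉ C and 6 ∉ A, so 6 ∉ C ∪ A
6 ∉ (B △ (C △ (C ∪ (C ∩ A)))) and 6 ∉ (C ∪ A), so 6 ∉ (B △ (C △ (C ∪ (C ∩ A)))) − (C ∪ A)

No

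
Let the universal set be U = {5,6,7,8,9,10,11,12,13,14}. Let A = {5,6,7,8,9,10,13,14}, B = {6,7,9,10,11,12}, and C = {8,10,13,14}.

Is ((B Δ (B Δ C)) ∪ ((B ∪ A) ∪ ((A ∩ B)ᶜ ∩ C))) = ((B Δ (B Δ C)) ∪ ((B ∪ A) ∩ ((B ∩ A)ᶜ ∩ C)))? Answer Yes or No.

B Δ C = {6,7,8,9,11,12,13,14}
B Δ (B Δ C) = {8,10,13,14}
B ∪ A = {5,6,7,8,9,10,11,12,13,14}
A ∩ B = {6,7,9,10}
(A ∩ B)ᶜ = {5,8,11,12,13,14}
(A ∩ B)ᶜ ∩ C = {8,13,14}
(B ∪ A) ∪ ((A ∩ B)ᶜ ∩ C) = {5,6,7,8,9,10,11,12,13,14}
(B Δ (B Δ C)) ∪ ((B ∪ A) ∪ ((A ∩ B)ᶜ ∩ C)) = {5,6,7,8,9,10,11,12,13,14}
B ∩ A = {6,7,9,10}
(B ∩ A)ᶜ = {5,8,11,12,13,14}
(B ∩ A)ᶜ ∩ C = {8,13,14}
(B ∪ A) ∩ ((B ∩ A)ᶜ ∩ C) = {8,13,14}
(B Δ (B Δ C)) ∪ ((B ∪ A) ∩ ((B ∩ A)ᶜ ∩ C)) = {8,10,13,14}
5 ∈ (B Δ (B Δ C)) ∪ ((B ∪ A) ∪ ((A ∩ B)ᶜ ∩ C)) but 5 ∉ (B Δ (B Δ C)) ∪ ((B ∪ A) ∩ ((B ∩ A)ᶜ ∩ C)), so they differ.

No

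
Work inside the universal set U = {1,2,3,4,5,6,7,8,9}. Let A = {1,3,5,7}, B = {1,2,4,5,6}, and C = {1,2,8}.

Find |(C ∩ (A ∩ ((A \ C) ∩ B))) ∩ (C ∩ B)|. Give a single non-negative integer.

A \ C = {3,5,7}
(A \ C) ∩ B = {5}
A ∩ ((A \ C) ∩ B) = {5}
C ∩ (A ∩ ((A \ C) ∩ B)) = {}
C ∩ B = {1,2}
(C ∩ (A ∩ ((A \ C) ∩ B))) ∩ (C ∩ B) = {}
|(C ∩ (A ∩ ((A \ C) ∩ B))) ∩ (C ∩ B)| = 0

0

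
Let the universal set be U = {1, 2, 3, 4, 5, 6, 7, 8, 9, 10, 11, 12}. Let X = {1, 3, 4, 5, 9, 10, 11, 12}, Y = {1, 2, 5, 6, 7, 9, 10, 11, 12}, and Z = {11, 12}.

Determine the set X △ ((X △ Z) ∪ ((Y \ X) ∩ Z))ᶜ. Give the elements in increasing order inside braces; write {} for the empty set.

X △ Z = {1, 3, 4, 5, 9, 10}
Y \ X = {2, 6, 7}
(Y \ X) ∩ Z = {}
(X △ Z) ∪ ((Y \ X) ∩ Z) = {1, 3, 4, 5, 9, 10}
((X △ Z) ∪ ((Y \ X) ∩ Z))ᶜ = {2, 6, 7, 8, 11, 12}
X △ ((X △ Z) ∪ ((Y \ X) ∩ Z))ᶜ = {1, 2, 3, 4, 5, 6, 7, 8, 9, 10}

{1, 2, 3, 4, 5, 6, 7, 8, 9, 10}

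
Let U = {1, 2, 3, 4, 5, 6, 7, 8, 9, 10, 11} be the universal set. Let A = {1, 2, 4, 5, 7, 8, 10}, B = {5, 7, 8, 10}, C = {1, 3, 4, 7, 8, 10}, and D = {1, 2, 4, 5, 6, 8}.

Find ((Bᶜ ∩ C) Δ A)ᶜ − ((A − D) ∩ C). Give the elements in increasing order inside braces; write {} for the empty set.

{1, 4, 6, 9, 11}

Bᶜ = {1, 2, 3, 4, 6, 9, 11}
Bᶜ ∩ C = {1, 3, 4}
(Bᶜ ∩ C) Δ A = {2, 3, 5, 7, 8, 10}
((Bᶜ ∩ C) Δ A)ᶜ = {1, 4, 6, 9, 11}
A − D = {7, 10}
(A − D) ∩ C = {7, 10}
((Bᶜ ∩ C) Δ A)ᶜ − ((A − D) ∩ C) = {1, 4, 6, 9, 11}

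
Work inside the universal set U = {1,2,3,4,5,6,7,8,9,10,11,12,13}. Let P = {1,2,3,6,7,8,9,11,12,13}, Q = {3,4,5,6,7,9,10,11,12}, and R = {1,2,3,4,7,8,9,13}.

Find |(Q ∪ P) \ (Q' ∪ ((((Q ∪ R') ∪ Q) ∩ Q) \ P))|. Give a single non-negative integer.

Q ∪ P = {1,2,3,4,5,6,7,8,9,10,11,12,13}
Q' = {1,2,8,13}
R' = {5,6,10,11,12}
Q ∪ R' = {3,4,5,6,7,9,10,11,12}
(Q ∪ R') ∪ Q = {3,4,5,6,7,9,10,11,12}
((Q ∪ R') ∪ Q) ∩ Q = {3,4,5,6,7,9,10,11,12}
(((Q ∪ R') ∪ Q) ∩ Q) \ P = {4,5,10}
Q' ∪ ((((Q ∪ R') ∪ Q) ∩ Q) \ P) = {1,2,4,5,8,10,13}
(Q ∪ P) \ (Q' ∪ ((((Q ∪ R') ∪ Q) ∩ Q) \ P)) = {3,6,7,9,11,12}
|(Q ∪ P) \ (Q' ∪ ((((Q ∪ R') ∪ Q) ∩ Q) \ P))| = 6

6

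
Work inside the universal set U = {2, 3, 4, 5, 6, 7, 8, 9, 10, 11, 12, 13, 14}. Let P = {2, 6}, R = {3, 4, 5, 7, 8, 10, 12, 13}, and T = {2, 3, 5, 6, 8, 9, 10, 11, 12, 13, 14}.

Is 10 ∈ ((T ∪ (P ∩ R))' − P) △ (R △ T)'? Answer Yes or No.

10 ∉ P and 10 ∈ R, so 10 ∉ P ∩ R
10 ∈ T and 10 ∉ (P ∩ R), so 10 ∈ T ∪ (P ∩ R)
10 ∉ (T ∪ (P ∩ R))' since 10 ∈ (T ∪ (P ∩ R))
10 ∉ (T ∪ (P ∩ R))' and 10 ∉ P, so 10 ∉ (T ∪ (P ∩ R))' − P
10 ∈ R and 10 ∈ T, so 10 ∉ R △ T
10 ∈ (R △ T)' since 10 ∉ (R △ T)
10 ∉ ((T ∪ (P ∩ R))' − P) and 10 ∈ (R △ T)', so 10 ∈ ((T ∪ (P ∩ R))' − P) △ (R △ T)'

Yes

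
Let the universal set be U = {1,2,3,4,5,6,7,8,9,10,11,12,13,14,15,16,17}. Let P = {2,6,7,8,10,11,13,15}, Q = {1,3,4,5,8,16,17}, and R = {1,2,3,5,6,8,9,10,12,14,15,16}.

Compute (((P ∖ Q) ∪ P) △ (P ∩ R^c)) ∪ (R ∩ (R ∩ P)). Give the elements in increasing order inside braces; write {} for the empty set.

{2,6,8,10,15}

P ∖ Q = {2,6,7,10,11,13,15}
(P ∖ Q) ∪ P = {2,6,7,8,10,11,13,15}
R^c = {4,7,11,13,17}
P ∩ R^c = {7,11,13}
((P ∖ Q) ∪ P) △ (P ∩ R^c) = {2,6,8,10,15}
R ∩ P = {2,6,8,10,15}
R ∩ (R ∩ P) = {2,6,8,10,15}
(((P ∖ Q) ∪ P) △ (P ∩ R^c)) ∪ (R ∩ (R ∩ P)) = {2,6,8,10,15}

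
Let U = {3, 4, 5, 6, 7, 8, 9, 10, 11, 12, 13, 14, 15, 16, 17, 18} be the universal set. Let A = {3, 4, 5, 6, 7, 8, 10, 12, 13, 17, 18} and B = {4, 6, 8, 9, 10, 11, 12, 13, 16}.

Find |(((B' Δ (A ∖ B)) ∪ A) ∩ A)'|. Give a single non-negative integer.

5

B' = {3, 5, 7, 14, 15, 17, 18}
A ∖ B = {3, 5, 7, 17, 18}
B' Δ (A ∖ B) = {14, 15}
(B' Δ (A ∖ B)) ∪ A = {3, 4, 5, 6, 7, 8, 10, 12, 13, 14, 15, 17, 18}
((B' Δ (A ∖ B)) ∪ A) ∩ A = {3, 4, 5, 6, 7, 8, 10, 12, 13, 17, 18}
(((B' Δ (A ∖ B)) ∪ A) ∩ A)' = {9, 11, 14, 15, 16}
|(((B' Δ (A ∖ B)) ∪ A) ∩ A)'| = 5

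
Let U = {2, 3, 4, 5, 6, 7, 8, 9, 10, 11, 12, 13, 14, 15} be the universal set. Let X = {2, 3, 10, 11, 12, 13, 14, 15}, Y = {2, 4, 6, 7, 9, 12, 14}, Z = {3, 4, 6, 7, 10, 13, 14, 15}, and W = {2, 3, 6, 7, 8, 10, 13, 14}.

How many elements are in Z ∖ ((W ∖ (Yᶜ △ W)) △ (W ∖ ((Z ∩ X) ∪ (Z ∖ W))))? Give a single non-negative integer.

3

Yᶜ = {3, 5, 8, 10, 11, 13, 15}
Yᶜ △ W = {2, 5, 6, 7, 11, 14, 15}
W ∖ (Yᶜ △ W) = {3, 8, 10, 13}
Z ∩ X = {3, 10, 13, 14, 15}
Z ∖ W = {4, 15}
(Z ∩ X) ∪ (Z ∖ W) = {3, 4, 10, 13, 14, 15}
W ∖ ((Z ∩ X) ∪ (Z ∖ W)) = {2, 6, 7, 8}
(W ∖ (Yᶜ △ W)) △ (W ∖ ((Z ∩ X) ∪ (Z ∖ W))) = {2, 3, 6, 7, 10, 13}
Z ∖ ((W ∖ (Yᶜ △ W)) △ (W ∖ ((Z ∩ X) ∪ (Z ∖ W)))) = {4, 14, 15}
|Z ∖ ((W ∖ (Yᶜ △ W)) △ (W ∖ ((Z ∩ X) ∪ (Z ∖ W))))| = 3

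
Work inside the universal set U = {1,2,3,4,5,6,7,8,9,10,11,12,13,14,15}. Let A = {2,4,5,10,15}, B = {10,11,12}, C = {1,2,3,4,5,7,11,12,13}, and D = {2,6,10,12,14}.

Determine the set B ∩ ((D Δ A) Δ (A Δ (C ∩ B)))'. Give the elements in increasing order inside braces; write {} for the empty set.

D Δ A = {4,5,6,12,14,15}
C ∩ B = {11,12}
A Δ (C ∩ B) = {2,4,5,10,11,12,15}
(D Δ A) Δ (A Δ (C ∩ B)) = {2,6,10,11,14}
((D Δ A) Δ (A Δ (C ∩ B)))' = {1,3,4,5,7,8,9,12,13,15}
B ∩ ((D Δ A) Δ (A Δ (C ∩ B)))' = {12}

{12}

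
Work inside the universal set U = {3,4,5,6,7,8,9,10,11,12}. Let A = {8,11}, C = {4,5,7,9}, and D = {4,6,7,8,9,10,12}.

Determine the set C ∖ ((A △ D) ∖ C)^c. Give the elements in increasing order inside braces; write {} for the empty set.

{}

A △ D = {4,6,7,9,10,11,12}
(A △ D) ∖ C = {6,10,11,12}
((A △ D) ∖ C)^c = {3,4,5,7,8,9}
C ∖ ((A △ D) ∖ C)^c = {}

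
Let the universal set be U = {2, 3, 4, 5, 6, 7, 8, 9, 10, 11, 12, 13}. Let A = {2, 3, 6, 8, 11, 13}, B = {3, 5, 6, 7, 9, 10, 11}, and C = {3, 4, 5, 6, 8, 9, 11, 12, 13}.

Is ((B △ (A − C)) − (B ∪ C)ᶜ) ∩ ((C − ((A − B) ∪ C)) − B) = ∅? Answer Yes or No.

Yes

A − C = {2}
B △ (A − C) = {2, 3, 5, 6, 7, 9, 10, 11}
B ∪ C = {3, 4, 5, 6, 7, 8, 9, 10, 11, 12, 13}
(B ∪ C)ᶜ = {2}
(B △ (A − C)) − (B ∪ C)ᶜ = {3, 5, 6, 7, 9, 10, 11}
A − B = {2, 8, 13}
(A − B) ∪ C = {2, 3, 4, 5, 6, 8, 9, 11, 12, 13}
C − ((A − B) ∪ C) = {}
(C − ((A − B) ∪ C)) − B = {}
{3, 5, 6, 7, 9, 10, 11} and {} share no elements.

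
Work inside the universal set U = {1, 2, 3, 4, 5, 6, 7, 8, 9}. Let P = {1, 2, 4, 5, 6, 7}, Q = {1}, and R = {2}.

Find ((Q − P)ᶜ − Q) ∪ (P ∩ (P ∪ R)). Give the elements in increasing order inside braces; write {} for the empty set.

Q − P = {}
(Q − P)ᶜ = {1, 2, 3, 4, 5, 6, 7, 8, 9}
(Q − P)ᶜ − Q = {2, 3, 4, 5, 6, 7, 8, 9}
P ∪ R = {1, 2, 4, 5, 6, 7}
P ∩ (P ∪ R) = {1, 2, 4, 5, 6, 7}
((Q − P)ᶜ − Q) ∪ (P ∩ (P ∪ R)) = {1, 2, 3, 4, 5, 6, 7, 8, 9}

{1, 2, 3, 4, 5, 6, 7, 8, 9}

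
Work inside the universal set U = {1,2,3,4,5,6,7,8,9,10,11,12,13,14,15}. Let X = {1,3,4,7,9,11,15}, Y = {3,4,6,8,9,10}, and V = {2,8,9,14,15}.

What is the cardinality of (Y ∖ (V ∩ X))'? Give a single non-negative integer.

10

V ∩ X = {9,15}
Y ∖ (V ∩ X) = {3,4,6,8,10}
(Y ∖ (V ∩ X))' = {1,2,5,7,9,11,12,13,14,15}
|(Y ∖ (V ∩ X))'| = 10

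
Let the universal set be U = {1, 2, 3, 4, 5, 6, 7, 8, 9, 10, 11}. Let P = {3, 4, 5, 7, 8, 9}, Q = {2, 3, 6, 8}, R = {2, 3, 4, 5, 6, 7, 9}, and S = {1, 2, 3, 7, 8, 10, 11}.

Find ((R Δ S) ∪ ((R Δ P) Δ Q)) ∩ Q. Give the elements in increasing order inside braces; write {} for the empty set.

R Δ S = {1, 4, 5, 6, 8, 9, 10, 11}
R Δ P = {2, 6, 8}
(R Δ P) Δ Q = {3}
(R Δ S) ∪ ((R Δ P) Δ Q) = {1, 3, 4, 5, 6, 8, 9, 10, 11}
((R Δ S) ∪ ((R Δ P) Δ Q)) ∩ Q = {3, 6, 8}

{3, 6, 8}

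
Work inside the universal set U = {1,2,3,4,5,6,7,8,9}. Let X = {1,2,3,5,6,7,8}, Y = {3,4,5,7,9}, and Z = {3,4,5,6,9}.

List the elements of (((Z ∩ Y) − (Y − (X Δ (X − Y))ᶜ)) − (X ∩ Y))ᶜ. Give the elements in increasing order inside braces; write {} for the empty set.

Z ∩ Y = {3,4,5,9}
X − Y = {1,2,6,8}
X Δ (X − Y) = {3,5,7}
(X Δ (X − Y))ᶜ = {1,2,4,6,8,9}
Y − (X Δ (X − Y))ᶜ = {3,5,7}
(Z ∩ Y) − (Y − (X Δ (X − Y))ᶜ) = {4,9}
X ∩ Y = {3,5,7}
((Z ∩ Y) − (Y − (X Δ (X − Y))ᶜ)) − (X ∩ Y) = {4,9}
(((Z ∩ Y) − (Y − (X Δ (X − Y))ᶜ)) − (X ∩ Y))ᶜ = {1,2,3,5,6,7,8}

{1,2,3,5,6,7,8}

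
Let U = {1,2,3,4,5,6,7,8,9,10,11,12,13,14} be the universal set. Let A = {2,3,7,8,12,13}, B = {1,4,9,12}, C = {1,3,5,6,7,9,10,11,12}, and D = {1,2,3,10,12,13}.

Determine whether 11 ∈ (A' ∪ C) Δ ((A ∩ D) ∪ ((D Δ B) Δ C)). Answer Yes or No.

No

11 ∉ A, so 11 ∈ A'
11 ∈ A' and 11 ∈ C, so 11 ∈ A' ∪ C
11 ∉ A and 11 ∉ D, so 11 ∉ A ∩ D
11 ∉ D and 11 ∉ B, so 11 ∉ D Δ B
11 ∉ (D Δ B) and 11 ∈ C, so 11 ∈ (D Δ B) Δ C
11 ∉ (A ∩ D) and 11 ∈ ((D Δ B) Δ C), so 11 ∈ (A ∩ D) ∪ ((D Δ B) Δ C)
11 ∈ (A' ∪ C) and 11 ∈ ((A ∩ D) ∪ ((D Δ B) Δ C)), so 11 ∉ (A' ∪ C) Δ ((A ∩ D) ∪ ((D Δ B) Δ C))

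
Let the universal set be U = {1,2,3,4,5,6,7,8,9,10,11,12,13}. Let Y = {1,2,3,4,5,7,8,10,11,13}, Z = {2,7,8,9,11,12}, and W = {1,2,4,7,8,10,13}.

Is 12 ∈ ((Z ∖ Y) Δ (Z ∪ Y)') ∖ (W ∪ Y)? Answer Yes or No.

12 ∈ Z and 12 ∉ Y, so 12 ∈ Z ∖ Y
12 ∈ Z and 12 ∉ Y, so 12 ∈ Z ∪ Y
12 ∉ (Z ∪ Y)' since 12 ∈ (Z ∪ Y)
12 ∈ (Z ∖ Y) and 12 ∉ (Z ∪ Y)', so 12 ∈ (Z ∖ Y) Δ (Z ∪ Y)'
12 ∉ W and 12 ∉ Y, so 12 ∉ W ∪ Y
12 ∈ ((Z ∖ Y) Δ (Z ∪ Y)') and 12 ∉ (W ∪ Y), so 12 ∈ ((Z ∖ Y) Δ (Z ∪ Y)') ∖ (W ∪ Y)

Yes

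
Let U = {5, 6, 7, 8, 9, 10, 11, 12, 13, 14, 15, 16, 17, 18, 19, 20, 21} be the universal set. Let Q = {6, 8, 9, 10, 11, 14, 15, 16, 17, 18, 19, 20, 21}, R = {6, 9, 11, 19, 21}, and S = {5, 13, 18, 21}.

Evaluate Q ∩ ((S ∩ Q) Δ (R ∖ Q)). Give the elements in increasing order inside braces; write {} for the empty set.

S ∩ Q = {18, 21}
R ∖ Q = {}
(S ∩ Q) Δ (R ∖ Q) = {18, 21}
Q ∩ ((S ∩ Q) Δ (R ∖ Q)) = {18, 21}

{18, 21}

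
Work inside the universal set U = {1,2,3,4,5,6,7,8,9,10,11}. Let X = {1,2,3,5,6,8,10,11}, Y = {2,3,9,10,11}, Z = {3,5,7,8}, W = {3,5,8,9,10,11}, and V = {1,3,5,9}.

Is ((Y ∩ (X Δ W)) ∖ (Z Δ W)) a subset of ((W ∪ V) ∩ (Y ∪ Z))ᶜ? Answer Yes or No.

Yes

X Δ W = {1,2,6,9}
Y ∩ (X Δ W) = {2,9}
Z Δ W = {7,9,10,11}
(Y ∩ (X Δ W)) ∖ (Z Δ W) = {2}
W ∪ V = {1,3,5,8,9,10,11}
Y ∪ Z = {2,3,5,7,8,9,10,11}
(W ∪ V) ∩ (Y ∪ Z) = {3,5,8,9,10,11}
((W ∪ V) ∩ (Y ∪ Z))ᶜ = {1,2,4,6,7}
Every element of {2} is in {1,2,4,6,7}, so (Y ∩ (X Δ W)) ∖ (Z Δ W) ⊆ ((W ∪ V) ∩ (Y ∪ Z))ᶜ.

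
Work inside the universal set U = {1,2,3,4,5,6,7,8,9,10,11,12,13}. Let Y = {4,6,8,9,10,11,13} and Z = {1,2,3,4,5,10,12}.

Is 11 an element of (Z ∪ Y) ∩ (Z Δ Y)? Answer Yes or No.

Yes

11 ∉ Z and 11 ∈ Y, so 11 ∈ Z ∪ Y
11 ∉ Z and 11 ∈ Y, so 11 ∈ Z Δ Y
11 ∈ (Z ∪ Y) and 11 ∈ (Z Δ Y), so 11 ∈ (Z ∪ Y) ∩ (Z Δ Y)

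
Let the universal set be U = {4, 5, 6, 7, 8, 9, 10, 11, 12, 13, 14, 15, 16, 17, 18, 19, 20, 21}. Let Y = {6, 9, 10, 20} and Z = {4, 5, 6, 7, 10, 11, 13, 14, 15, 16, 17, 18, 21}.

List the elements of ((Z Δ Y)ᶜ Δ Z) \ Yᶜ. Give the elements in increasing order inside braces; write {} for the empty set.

Z Δ Y = {4, 5, 7, 9, 11, 13, 14, 15, 16, 17, 18, 20, 21}
(Z Δ Y)ᶜ = {6, 8, 10, 12, 19}
(Z Δ Y)ᶜ Δ Z = {4, 5, 7, 8, 11, 12, 13, 14, 15, 16, 17, 18, 19, 21}
Yᶜ = {4, 5, 7, 8, 11, 12, 13, 14, 15, 16, 17, 18, 19, 21}
((Z Δ Y)ᶜ Δ Z) \ Yᶜ = {}

{}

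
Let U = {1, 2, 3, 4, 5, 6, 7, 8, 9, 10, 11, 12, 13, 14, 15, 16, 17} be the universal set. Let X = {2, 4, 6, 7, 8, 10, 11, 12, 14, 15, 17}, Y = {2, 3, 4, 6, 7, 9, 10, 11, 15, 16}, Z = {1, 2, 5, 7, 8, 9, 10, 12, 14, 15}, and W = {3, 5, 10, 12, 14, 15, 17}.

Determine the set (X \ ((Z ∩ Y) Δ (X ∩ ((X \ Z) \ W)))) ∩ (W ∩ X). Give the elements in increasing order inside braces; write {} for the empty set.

{12, 14, 17}

Z ∩ Y = {2, 7, 9, 10, 15}
X \ Z = {4, 6, 11, 17}
(X \ Z) \ W = {4, 6, 11}
X ∩ ((X \ Z) \ W) = {4, 6, 11}
(Z ∩ Y) Δ (X ∩ ((X \ Z) \ W)) = {2, 4, 6, 7, 9, 10, 11, 15}
X \ ((Z ∩ Y) Δ (X ∩ ((X \ Z) \ W))) = {8, 12, 14, 17}
W ∩ X = {10, 12, 14, 15, 17}
(X \ ((Z ∩ Y) Δ (X ∩ ((X \ Z) \ W)))) ∩ (W ∩ X) = {12, 14, 17}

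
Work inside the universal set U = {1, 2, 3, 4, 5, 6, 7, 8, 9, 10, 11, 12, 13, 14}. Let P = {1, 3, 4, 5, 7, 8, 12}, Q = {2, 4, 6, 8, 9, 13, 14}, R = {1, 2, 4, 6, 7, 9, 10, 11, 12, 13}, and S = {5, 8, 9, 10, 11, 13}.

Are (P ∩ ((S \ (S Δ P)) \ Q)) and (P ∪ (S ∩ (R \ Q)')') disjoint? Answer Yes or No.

S Δ P = {1, 3, 4, 7, 9, 10, 11, 12, 13}
S \ (S Δ P) = {5, 8}
(S \ (S Δ P)) \ Q = {5}
P ∩ ((S \ (S Δ P)) \ Q) = {5}
R \ Q = {1, 7, 10, 11, 12}
(R \ Q)' = {2, 3, 4, 5, 6, 8, 9, 13, 14}
S ∩ (R \ Q)' = {5, 8, 9, 13}
(S ∩ (R \ Q)')' = {1, 2, 3, 4, 6, 7, 10, 11, 12, 14}
P ∪ (S ∩ (R \ Q)')' = {1, 2, 3, 4, 5, 6, 7, 8, 10, 11, 12, 14}
5 lies in both, so they are not disjoint.

No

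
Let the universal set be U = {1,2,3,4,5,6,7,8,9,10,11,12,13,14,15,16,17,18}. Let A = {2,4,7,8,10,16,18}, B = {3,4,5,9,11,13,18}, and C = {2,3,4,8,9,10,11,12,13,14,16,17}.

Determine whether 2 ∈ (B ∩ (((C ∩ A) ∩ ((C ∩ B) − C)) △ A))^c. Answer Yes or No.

Yes

2 ∈ C and 2 ∈ A, so 2 ∈ C ∩ A
2 ∈ C and 2 ∉ B, so 2 ∉ C ∩ B
2 ∉ (C ∩ B) and 2 ∈ C, so 2 ∉ (C ∩ B) − C
2 ∈ (C ∩ A) and 2 ∉ ((C ∩ B) − C), so 2 ∉ (C ∩ A) ∩ ((C ∩ B) − C)
2 ∉ ((C ∩ A) ∩ ((C ∩ B) − C)) and 2 ∈ A, so 2 ∈ ((C ∩ A) ∩ ((C ∩ B) − C)) △ A
2 ∉ B and 2 ∈ (((C ∩ A) ∩ ((C ∩ B) − C)) △ A), so 2 ∉ B ∩ (((C ∩ A) ∩ ((C ∩ B) − C)) △ A)
2 ∈ (B ∩ (((C ∩ A) ∩ ((C ∩ B) − C)) △ A))^c since 2 ∉ (B ∩ (((C ∩ A) ∩ ((C ∩ B) − C)) △ A))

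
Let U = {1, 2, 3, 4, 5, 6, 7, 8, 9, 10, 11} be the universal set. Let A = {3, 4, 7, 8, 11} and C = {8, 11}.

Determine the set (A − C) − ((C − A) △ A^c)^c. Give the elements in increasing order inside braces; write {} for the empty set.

{}

A − C = {3, 4, 7}
C − A = {}
A^c = {1, 2, 5, 6, 9, 10}
(C − A) △ A^c = {1, 2, 5, 6, 9, 10}
((C − A) △ A^c)^c = {3, 4, 7, 8, 11}
(A − C) − ((C − A) △ A^c)^c = {}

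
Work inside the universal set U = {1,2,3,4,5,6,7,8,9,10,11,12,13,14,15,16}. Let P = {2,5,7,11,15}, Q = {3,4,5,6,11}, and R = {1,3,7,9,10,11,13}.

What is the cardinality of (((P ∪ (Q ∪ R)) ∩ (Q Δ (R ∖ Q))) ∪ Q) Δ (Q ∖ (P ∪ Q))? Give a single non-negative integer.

Q ∪ R = {1,3,4,5,6,7,9,10,11,13}
P ∪ (Q ∪ R) = {1,2,3,4,5,6,7,9,10,11,13,15}
R ∖ Q = {1,7,9,10,13}
Q Δ (R ∖ Q) = {1,3,4,5,6,7,9,10,11,13}
(P ∪ (Q ∪ R)) ∩ (Q Δ (R ∖ Q)) = {1,3,4,5,6,7,9,10,11,13}
((P ∪ (Q ∪ R)) ∩ (Q Δ (R ∖ Q))) ∪ Q = {1,3,4,5,6,7,9,10,11,13}
P ∪ Q = {2,3,4,5,6,7,11,15}
Q ∖ (P ∪ Q) = {}
(((P ∪ (Q ∪ R)) ∩ (Q Δ (R ∖ Q))) ∪ Q) Δ (Q ∖ (P ∪ Q)) = {1,3,4,5,6,7,9,10,11,13}
|(((P ∪ (Q ∪ R)) ∩ (Q Δ (R ∖ Q))) ∪ Q) Δ (Q ∖ (P ∪ Q))| = 10

10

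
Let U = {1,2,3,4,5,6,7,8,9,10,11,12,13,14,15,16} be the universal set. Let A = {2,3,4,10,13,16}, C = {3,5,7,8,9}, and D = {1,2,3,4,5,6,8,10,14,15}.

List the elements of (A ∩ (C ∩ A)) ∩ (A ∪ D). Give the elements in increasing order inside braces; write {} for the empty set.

C ∩ A = {3}
A ∩ (C ∩ A) = {3}
A ∪ D = {1,2,3,4,5,6,8,10,13,14,15,16}
(A ∩ (C ∩ A)) ∩ (A ∪ D) = {3}

{3}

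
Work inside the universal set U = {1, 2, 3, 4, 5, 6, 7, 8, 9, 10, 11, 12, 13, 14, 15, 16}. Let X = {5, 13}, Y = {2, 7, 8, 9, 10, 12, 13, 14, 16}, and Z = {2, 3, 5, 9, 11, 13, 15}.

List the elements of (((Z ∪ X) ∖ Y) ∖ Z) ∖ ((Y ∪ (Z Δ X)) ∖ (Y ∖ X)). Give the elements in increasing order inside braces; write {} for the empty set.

Z ∪ X = {2, 3, 5, 9, 11, 13, 15}
(Z ∪ X) ∖ Y = {3, 5, 11, 15}
((Z ∪ X) ∖ Y) ∖ Z = {}
Z Δ X = {2, 3, 9, 11, 15}
Y ∪ (Z Δ X) = {2, 3, 7, 8, 9, 10, 11, 12, 13, 14, 15, 16}
Y ∖ X = {2, 7, 8, 9, 10, 12, 14, 16}
(Y ∪ (Z Δ X)) ∖ (Y ∖ X) = {3, 11, 13, 15}
(((Z ∪ X) ∖ Y) ∖ Z) ∖ ((Y ∪ (Z Δ X)) ∖ (Y ∖ X)) = {}

{}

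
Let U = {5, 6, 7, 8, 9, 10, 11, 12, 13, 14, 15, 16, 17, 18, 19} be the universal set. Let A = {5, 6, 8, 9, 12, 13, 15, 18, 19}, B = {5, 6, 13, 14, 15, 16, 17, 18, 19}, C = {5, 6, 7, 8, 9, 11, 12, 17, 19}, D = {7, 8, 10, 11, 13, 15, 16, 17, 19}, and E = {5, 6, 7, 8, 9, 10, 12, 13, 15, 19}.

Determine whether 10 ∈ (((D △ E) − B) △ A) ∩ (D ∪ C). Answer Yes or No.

No

10 ∈ D and 10 ∈ E, so 10 ∉ D △ E
10 ∉ (D △ E) and 10 ∉ B, so 10 ∉ (D △ E) − B
10 ∉ ((D △ E) − B) and 10 ∉ A, so 10 ∉ ((D △ E) − B) △ A
10 ∈ D and 10 ∉ C, so 10 ∈ D ∪ C
10 ∉ (((D △ E) − B) △ A) and 10 ∈ (D ∪ C), so 10 ∉ (((D △ E) − B) △ A) ∩ (D ∪ C)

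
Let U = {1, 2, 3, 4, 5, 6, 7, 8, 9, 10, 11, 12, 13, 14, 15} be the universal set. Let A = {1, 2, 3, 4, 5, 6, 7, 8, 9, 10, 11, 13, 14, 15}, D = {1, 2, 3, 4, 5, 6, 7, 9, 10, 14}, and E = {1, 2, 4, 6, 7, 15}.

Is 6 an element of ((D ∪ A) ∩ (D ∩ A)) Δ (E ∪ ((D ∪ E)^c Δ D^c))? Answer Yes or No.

No

6 ∈ D and 6 ∈ A, so 6 ∈ D ∪ A
6 ∈ D and 6 ∈ A, so 6 ∈ D ∩ A
6 ∈ (D ∪ A) and 6 ∈ (D ∩ A), so 6 ∈ (D ∪ A) ∩ (D ∩ A)
6 ∈ D and 6 ∈ E, so 6 ∈ D ∪ E
6 ∉ (D ∪ E)^c since 6 ∈ (D ∪ E)
6 ∈ D, so 6 ∉ D^c
6 ∉ (D ∪ E)^c and 6 ∉ D^c, so 6 ∉ (D ∪ E)^c Δ D^c
6 ∈ E and 6 ∉ ((D ∪ E)^c Δ D^c), so 6 ∈ E ∪ ((D ∪ E)^c Δ D^c)
6 ∈ ((D ∪ A) ∩ (D ∩ A)) and 6 ∈ (E ∪ ((D ∪ E)^c Δ D^c)), so 6 ∉ ((D ∪ A) ∩ (D ∩ A)) Δ (E ∪ ((D ∪ E)^c Δ D^c))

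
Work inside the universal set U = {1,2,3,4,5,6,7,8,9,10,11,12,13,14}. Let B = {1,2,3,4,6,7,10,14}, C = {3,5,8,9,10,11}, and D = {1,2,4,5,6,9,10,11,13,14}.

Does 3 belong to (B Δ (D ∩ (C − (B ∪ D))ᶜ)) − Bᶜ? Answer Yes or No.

3 ∈ B and 3 ∉ D, so 3 ∈ B ∪ D
3 ∈ C and 3 ∈ (B ∪ D), so 3 ∉ C − (B ∪ D)
3 ∈ (C − (B ∪ D))ᶜ since 3 ∉ (C − (B ∪ D))
3 ∉ D and 3 ∈ (C − (B ∪ D))ᶜ, so 3 ∉ D ∩ (C − (B ∪ D))ᶜ
3 ∈ B and 3 ∉ (D ∩ (C − (B ∪ D))ᶜ), so 3 ∈ B Δ (D ∩ (C − (B ∪ D))ᶜ)
3 ∈ B, so 3 ∉ Bᶜ
3 ∈ (B Δ (D ∩ (C − (B ∪ D))ᶜ)) and 3 ∉ Bᶜ, so 3 ∈ (B Δ (D ∩ (C − (B ∪ D))ᶜ)) − Bᶜ

Yes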